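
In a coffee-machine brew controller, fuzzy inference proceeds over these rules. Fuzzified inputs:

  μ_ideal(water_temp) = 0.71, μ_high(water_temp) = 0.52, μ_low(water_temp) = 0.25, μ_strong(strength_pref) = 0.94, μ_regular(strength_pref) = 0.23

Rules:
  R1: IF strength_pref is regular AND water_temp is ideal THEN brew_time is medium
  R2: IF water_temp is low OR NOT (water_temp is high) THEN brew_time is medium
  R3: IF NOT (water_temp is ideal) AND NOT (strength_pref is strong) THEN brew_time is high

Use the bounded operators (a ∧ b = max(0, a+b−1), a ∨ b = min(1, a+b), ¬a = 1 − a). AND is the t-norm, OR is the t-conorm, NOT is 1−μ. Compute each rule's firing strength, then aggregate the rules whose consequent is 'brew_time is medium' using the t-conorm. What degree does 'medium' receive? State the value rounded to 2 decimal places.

R1: regular=0.23, ideal=0.71; AND[max(0, a+b−1)] → w = 0.00
R2: low=0.25, ¬high=1−0.52=0.48; OR[min(1, a+b)] → w = 0.73
R3: ¬ideal=1−0.71=0.29, ¬strong=1−0.94=0.06; AND[max(0, a+b−1)] → w = 0.00
Rules with consequent 'medium': {R1, R2} → strengths 0.00, 0.73
Aggregate via t-conorm [min(1, a+b)]: 0.73

0.73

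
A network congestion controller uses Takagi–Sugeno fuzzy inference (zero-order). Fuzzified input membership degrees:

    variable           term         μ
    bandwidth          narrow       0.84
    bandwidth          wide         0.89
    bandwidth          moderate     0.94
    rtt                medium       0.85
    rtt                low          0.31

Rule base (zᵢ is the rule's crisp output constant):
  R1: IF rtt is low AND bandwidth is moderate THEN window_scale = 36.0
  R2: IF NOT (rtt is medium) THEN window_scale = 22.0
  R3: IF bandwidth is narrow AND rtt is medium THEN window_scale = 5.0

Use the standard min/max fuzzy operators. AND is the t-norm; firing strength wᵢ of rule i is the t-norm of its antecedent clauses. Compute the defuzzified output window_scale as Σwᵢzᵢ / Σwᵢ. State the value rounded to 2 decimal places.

R1 (z=36.0): low=0.31, moderate=0.94; AND[min(a, b)] → w = 0.31
R2 (z=22.0): ¬medium=1−0.85=0.15 → w = 0.15
R3 (z=5.0): narrow=0.84, medium=0.85; AND[min(a, b)] → w = 0.84
Weighted average = (0.31·36.0 + 0.15·22.0 + 0.84·5.0) / (0.31 + 0.15 + 0.84)
  = 18.6600 / 1.3000 = 14.35

14.35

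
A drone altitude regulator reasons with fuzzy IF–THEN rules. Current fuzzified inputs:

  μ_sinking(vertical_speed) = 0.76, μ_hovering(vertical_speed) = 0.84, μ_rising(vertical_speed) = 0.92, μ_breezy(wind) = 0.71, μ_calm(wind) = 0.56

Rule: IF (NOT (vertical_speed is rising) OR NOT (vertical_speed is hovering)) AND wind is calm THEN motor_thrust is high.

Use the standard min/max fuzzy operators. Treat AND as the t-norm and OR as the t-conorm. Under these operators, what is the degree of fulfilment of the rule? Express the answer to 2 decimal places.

0.16

firing strength: (¬rising=1−0.92=0.08 OR ¬hovering=1−0.84=0.16) = 0.16; AND[min(a, b)] with calm=0.56 → w = 0.16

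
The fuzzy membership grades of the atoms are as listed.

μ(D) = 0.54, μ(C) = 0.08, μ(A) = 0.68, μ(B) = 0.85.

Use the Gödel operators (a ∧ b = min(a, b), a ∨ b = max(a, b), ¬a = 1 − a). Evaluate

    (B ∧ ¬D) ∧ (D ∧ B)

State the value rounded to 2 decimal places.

¬D = 1 − 0.54 = 0.46
B ∧ ¬D = min(a, b) on (0.85, 0.46) = 0.46
D ∧ B = min(a, b) on (0.54, 0.85) = 0.54
(B ∧ ¬D) ∧ (D ∧ B) = min(a, b) on (0.46, 0.54) = 0.46

0.46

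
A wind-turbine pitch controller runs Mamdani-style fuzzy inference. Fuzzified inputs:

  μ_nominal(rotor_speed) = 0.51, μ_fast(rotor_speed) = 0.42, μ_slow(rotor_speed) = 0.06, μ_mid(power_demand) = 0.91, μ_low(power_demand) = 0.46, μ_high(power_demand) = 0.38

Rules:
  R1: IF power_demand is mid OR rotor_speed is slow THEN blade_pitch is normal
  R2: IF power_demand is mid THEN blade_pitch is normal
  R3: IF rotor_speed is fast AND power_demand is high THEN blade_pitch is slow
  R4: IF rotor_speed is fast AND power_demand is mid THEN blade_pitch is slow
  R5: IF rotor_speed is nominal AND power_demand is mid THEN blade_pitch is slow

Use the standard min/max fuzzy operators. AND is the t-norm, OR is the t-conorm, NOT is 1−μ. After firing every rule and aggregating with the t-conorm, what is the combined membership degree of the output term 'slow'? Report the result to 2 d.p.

R1: mid=0.91, slow=0.06; OR[max(a, b)] → w = 0.91
R2: mid=0.91 → w = 0.91
R3: fast=0.42, high=0.38; AND[min(a, b)] → w = 0.38
R4: fast=0.42, mid=0.91; AND[min(a, b)] → w = 0.42
R5: nominal=0.51, mid=0.91; AND[min(a, b)] → w = 0.51
Rules with consequent 'slow': {R3, R4, R5} → strengths 0.38, 0.42, 0.51
Aggregate via t-conorm [max(a, b)]: 0.51

0.51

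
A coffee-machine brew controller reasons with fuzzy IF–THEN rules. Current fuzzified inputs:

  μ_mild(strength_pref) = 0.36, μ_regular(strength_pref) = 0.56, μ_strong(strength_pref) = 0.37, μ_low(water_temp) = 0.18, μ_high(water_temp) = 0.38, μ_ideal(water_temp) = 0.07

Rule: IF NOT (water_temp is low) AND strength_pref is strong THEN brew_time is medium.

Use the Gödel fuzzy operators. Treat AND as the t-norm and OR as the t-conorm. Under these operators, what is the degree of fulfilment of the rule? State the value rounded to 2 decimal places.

0.37

firing strength: ¬low=1−0.18=0.82, strong=0.37; AND[min(a, b)] → w = 0.37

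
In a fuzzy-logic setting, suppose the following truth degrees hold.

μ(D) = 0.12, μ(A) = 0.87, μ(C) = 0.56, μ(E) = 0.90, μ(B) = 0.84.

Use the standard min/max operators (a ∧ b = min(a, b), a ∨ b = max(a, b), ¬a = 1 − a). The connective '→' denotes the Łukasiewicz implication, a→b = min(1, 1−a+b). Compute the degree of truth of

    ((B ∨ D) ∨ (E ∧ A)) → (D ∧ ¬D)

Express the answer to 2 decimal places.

0.25

B ∨ D = max(a, b) on (0.84, 0.12) = 0.84
E ∧ A = min(a, b) on (0.90, 0.87) = 0.87
(B ∨ D) ∨ (E ∧ A) = max(a, b) on (0.84, 0.87) = 0.87
¬D = 1 − 0.12 = 0.88
D ∧ ¬D = min(a, b) on (0.12, 0.88) = 0.12
((B ∨ D) ∨ (E ∧ A)) → (D ∧ ¬D)  [Łukasiewicz: min(1, 1−a+b)] with a=0.87, b=0.12 → 0.25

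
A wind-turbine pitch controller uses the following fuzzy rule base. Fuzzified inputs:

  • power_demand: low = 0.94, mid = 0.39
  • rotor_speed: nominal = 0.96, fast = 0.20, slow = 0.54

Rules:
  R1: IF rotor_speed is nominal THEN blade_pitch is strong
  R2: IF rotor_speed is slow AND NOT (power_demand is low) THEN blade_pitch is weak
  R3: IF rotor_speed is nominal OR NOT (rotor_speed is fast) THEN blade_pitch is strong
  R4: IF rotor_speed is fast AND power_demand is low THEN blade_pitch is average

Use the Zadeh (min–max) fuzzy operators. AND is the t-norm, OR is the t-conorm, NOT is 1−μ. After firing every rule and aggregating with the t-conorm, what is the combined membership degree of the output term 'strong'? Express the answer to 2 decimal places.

R1: nominal=0.96 → w = 0.96
R2: slow=0.54, ¬low=1−0.94=0.06; AND[min(a, b)] → w = 0.06
R3: nominal=0.96, ¬fast=1−0.20=0.80; OR[max(a, b)] → w = 0.96
R4: fast=0.20, low=0.94; AND[min(a, b)] → w = 0.20
Rules with consequent 'strong': {R1, R3} → strengths 0.96, 0.96
Aggregate via t-conorm [max(a, b)]: 0.96

0.96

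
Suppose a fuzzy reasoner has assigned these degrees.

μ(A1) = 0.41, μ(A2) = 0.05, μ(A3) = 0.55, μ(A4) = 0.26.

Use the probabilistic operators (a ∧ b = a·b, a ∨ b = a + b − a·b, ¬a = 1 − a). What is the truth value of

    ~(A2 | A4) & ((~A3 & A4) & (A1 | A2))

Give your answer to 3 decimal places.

A2 | A4 = a + b − a·b on (0.0500, 0.2600) = 0.2970
~(A2 | A4) = 1 − 0.2970 = 0.7030
~A3 = 1 − 0.5500 = 0.4500
~A3 & A4 = a·b on (0.4500, 0.2600) = 0.1170
A1 | A2 = a + b − a·b on (0.4100, 0.0500) = 0.4395
(~A3 & A4) & (A1 | A2) = a·b on (0.1170, 0.4395) = 0.0514
~(A2 | A4) & ((~A3 & A4) & (A1 | A2)) = a·b on (0.7030, 0.0514) = 0.0361

0.036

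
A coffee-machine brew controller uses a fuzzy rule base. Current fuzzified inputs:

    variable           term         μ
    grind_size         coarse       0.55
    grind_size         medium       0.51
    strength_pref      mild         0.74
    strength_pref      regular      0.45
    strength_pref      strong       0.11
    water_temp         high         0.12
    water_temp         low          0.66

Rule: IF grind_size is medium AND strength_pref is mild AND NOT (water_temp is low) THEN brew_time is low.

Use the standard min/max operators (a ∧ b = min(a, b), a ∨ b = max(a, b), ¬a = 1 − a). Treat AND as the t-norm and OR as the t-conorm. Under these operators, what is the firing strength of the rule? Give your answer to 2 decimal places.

0.34

firing strength: medium=0.51, mild=0.74, ¬low=1−0.66=0.34; AND[min(a, b)] → w = 0.34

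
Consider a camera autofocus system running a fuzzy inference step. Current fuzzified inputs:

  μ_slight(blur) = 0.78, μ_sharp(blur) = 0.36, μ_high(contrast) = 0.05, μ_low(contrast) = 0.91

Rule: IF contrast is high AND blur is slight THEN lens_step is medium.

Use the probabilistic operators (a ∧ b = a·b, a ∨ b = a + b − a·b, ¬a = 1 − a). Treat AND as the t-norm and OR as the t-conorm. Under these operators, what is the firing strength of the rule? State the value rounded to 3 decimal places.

0.039

firing strength: high=0.05, slight=0.78; AND[a·b] → w = 0.0390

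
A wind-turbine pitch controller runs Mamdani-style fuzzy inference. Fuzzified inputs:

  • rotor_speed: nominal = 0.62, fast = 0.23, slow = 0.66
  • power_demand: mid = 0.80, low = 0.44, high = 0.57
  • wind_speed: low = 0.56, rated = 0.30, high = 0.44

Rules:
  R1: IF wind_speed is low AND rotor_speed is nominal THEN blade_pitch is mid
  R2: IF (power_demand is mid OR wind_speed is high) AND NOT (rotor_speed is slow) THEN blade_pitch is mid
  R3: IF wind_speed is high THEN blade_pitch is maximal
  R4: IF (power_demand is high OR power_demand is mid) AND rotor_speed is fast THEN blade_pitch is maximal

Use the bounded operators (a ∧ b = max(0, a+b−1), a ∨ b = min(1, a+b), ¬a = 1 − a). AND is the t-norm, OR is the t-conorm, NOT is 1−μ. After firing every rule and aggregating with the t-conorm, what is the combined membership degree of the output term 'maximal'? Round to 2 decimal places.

R1: low=0.56, nominal=0.62; AND[max(0, a+b−1)] → w = 0.18
R2: (mid=0.80 OR high=0.44) = 1.00; AND[max(0, a+b−1)] with ¬slow=1−0.66=0.34 → w = 0.34
R3: high=0.44 → w = 0.44
R4: (high=0.57 OR mid=0.80) = 1.00; AND[max(0, a+b−1)] with fast=0.23 → w = 0.23
Rules with consequent 'maximal': {R3, R4} → strengths 0.44, 0.23
Aggregate via t-conorm [min(1, a+b)]: 0.67

0.67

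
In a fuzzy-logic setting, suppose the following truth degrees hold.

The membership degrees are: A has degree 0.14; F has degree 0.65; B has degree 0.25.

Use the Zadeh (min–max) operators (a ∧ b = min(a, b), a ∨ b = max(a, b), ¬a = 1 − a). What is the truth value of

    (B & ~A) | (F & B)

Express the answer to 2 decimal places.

0.25

~A = 1 − 0.14 = 0.86
B & ~A = min(a, b) on (0.25, 0.86) = 0.25
F & B = min(a, b) on (0.65, 0.25) = 0.25
(B & ~A) | (F & B) = max(a, b) on (0.25, 0.25) = 0.25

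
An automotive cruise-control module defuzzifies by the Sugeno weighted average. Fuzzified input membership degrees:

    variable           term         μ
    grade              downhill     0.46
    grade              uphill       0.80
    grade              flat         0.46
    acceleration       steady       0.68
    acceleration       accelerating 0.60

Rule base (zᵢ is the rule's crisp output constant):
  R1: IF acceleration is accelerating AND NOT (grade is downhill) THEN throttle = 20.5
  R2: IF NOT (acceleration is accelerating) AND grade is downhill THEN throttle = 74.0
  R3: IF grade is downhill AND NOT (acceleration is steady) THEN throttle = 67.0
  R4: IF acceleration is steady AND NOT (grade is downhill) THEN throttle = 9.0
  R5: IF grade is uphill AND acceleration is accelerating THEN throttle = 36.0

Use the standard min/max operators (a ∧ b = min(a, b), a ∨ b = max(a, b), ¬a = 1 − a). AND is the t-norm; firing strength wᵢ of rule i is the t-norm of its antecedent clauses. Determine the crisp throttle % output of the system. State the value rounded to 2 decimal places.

36.90

R1 (z=20.5): accelerating=0.60, ¬downhill=1−0.46=0.54; AND[min(a, b)] → w = 0.54
R2 (z=74.0): ¬accelerating=1−0.60=0.40, downhill=0.46; AND[min(a, b)] → w = 0.40
R3 (z=67.0): downhill=0.46, ¬steady=1−0.68=0.32; AND[min(a, b)] → w = 0.32
R4 (z=9.0): steady=0.68, ¬downhill=1−0.46=0.54; AND[min(a, b)] → w = 0.54
R5 (z=36.0): uphill=0.80, accelerating=0.60; AND[min(a, b)] → w = 0.60
Weighted average = (0.54·20.5 + 0.40·74.0 + 0.32·67.0 + 0.54·9.0 + 0.60·36.0) / (0.54 + 0.40 + 0.32 + 0.54 + 0.60)
  = 88.5700 / 2.4000 = 36.90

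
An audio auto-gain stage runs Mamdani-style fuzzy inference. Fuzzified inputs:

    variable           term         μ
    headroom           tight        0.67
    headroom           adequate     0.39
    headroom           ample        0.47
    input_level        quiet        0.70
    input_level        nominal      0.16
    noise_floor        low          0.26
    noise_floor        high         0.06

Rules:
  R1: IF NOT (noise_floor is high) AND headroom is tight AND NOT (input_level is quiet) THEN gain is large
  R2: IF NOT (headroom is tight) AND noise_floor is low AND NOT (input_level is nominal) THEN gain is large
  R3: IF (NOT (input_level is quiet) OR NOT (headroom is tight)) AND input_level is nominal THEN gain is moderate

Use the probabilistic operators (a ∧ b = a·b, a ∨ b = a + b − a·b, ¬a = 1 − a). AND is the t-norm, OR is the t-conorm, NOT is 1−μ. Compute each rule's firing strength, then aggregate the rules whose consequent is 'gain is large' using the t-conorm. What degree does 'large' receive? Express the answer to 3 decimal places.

R1: ¬high=1−0.06=0.94, tight=0.67, ¬quiet=1−0.70=0.30; AND[a·b] → w = 0.1889
R2: ¬tight=1−0.67=0.33, low=0.26, ¬nominal=1−0.16=0.84; AND[a·b] → w = 0.0721
R3: (¬quiet=1−0.70=0.30 OR ¬tight=1−0.67=0.33) = 0.5310; AND[a·b] with nominal=0.16 → w = 0.0850
Rules with consequent 'large': {R1, R2} → strengths 0.1889, 0.0721
Aggregate via t-conorm [a + b − a·b]: 0.2474

0.247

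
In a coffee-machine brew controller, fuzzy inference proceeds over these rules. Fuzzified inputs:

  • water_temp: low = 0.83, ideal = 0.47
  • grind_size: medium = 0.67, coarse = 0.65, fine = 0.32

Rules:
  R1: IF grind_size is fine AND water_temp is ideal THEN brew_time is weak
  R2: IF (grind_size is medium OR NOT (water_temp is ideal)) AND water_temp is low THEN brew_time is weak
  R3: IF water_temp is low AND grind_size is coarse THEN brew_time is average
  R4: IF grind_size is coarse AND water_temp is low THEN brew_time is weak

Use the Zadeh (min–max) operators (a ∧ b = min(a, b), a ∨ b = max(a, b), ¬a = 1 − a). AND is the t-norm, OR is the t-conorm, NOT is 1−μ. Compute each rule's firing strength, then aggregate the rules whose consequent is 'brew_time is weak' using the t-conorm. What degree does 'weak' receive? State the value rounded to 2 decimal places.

R1: fine=0.32, ideal=0.47; AND[min(a, b)] → w = 0.32
R2: (medium=0.67 OR ¬ideal=1−0.47=0.53) = 0.67; AND[min(a, b)] with low=0.83 → w = 0.67
R3: low=0.83, coarse=0.65; AND[min(a, b)] → w = 0.65
R4: coarse=0.65, low=0.83; AND[min(a, b)] → w = 0.65
Rules with consequent 'weak': {R1, R2, R4} → strengths 0.32, 0.67, 0.65
Aggregate via t-conorm [max(a, b)]: 0.67

0.67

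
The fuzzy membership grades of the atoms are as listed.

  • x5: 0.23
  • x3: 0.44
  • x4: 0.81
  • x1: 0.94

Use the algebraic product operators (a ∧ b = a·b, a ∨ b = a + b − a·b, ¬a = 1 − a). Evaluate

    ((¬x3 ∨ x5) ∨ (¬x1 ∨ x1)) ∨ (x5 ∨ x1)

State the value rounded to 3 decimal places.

¬x3 = 1 − 0.4400 = 0.5600
¬x3 ∨ x5 = a + b − a·b on (0.5600, 0.2300) = 0.6612
¬x1 = 1 − 0.9400 = 0.0600
¬x1 ∨ x1 = a + b − a·b on (0.0600, 0.9400) = 0.9436
(¬x3 ∨ x5) ∨ (¬x1 ∨ x1) = a + b − a·b on (0.6612, 0.9436) = 0.9809
x5 ∨ x1 = a + b − a·b on (0.2300, 0.9400) = 0.9538
((¬x3 ∨ x5) ∨ (¬x1 ∨ x1)) ∨ (x5 ∨ x1) = a + b − a·b on (0.9809, 0.9538) = 0.9991

0.999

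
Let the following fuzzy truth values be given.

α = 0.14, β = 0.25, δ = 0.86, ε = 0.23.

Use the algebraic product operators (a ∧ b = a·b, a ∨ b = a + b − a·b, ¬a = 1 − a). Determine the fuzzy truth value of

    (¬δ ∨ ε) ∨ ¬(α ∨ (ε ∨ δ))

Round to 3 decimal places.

¬δ = 1 − 0.8600 = 0.1400
¬δ ∨ ε = a + b − a·b on (0.1400, 0.2300) = 0.3378
ε ∨ δ = a + b − a·b on (0.2300, 0.8600) = 0.8922
α ∨ (ε ∨ δ) = a + b − a·b on (0.1400, 0.8922) = 0.9073
¬(α ∨ (ε ∨ δ)) = 1 − 0.9073 = 0.0927
(¬δ ∨ ε) ∨ ¬(α ∨ (ε ∨ δ)) = a + b − a·b on (0.3378, 0.0927) = 0.3992

0.399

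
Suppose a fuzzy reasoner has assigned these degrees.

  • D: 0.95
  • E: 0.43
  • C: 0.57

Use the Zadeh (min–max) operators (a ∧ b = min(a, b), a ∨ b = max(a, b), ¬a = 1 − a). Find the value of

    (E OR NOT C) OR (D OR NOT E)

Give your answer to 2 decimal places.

0.95

NOT C = 1 − 0.57 = 0.43
E OR NOT C = max(a, b) on (0.43, 0.43) = 0.43
NOT E = 1 − 0.43 = 0.57
D OR NOT E = max(a, b) on (0.95, 0.57) = 0.95
(E OR NOT C) OR (D OR NOT E) = max(a, b) on (0.43, 0.95) = 0.95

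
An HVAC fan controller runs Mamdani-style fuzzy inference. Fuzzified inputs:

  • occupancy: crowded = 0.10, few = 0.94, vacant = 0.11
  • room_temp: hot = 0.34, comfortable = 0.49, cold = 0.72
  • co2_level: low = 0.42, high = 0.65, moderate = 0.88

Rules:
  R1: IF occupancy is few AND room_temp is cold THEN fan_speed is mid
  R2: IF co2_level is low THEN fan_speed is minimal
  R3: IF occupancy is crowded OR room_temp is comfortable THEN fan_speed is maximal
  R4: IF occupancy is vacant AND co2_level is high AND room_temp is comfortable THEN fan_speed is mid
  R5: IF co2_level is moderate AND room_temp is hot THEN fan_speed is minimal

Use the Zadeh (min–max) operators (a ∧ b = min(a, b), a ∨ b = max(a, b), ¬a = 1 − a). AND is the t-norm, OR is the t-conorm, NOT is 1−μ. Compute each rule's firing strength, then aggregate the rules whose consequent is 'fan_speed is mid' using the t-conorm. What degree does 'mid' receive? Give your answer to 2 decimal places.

R1: few=0.94, cold=0.72; AND[min(a, b)] → w = 0.72
R2: low=0.42 → w = 0.42
R3: crowded=0.10, comfortable=0.49; OR[max(a, b)] → w = 0.49
R4: vacant=0.11, high=0.65, comfortable=0.49; AND[min(a, b)] → w = 0.11
R5: moderate=0.88, hot=0.34; AND[min(a, b)] → w = 0.34
Rules with consequent 'mid': {R1, R4} → strengths 0.72, 0.11
Aggregate via t-conorm [max(a, b)]: 0.72

0.72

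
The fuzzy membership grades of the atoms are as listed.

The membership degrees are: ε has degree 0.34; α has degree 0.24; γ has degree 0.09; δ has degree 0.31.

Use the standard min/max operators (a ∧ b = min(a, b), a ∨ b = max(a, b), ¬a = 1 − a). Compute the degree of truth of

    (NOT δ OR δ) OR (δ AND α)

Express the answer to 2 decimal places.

NOT δ = 1 − 0.31 = 0.69
NOT δ OR δ = max(a, b) on (0.69, 0.31) = 0.69
δ AND α = min(a, b) on (0.31, 0.24) = 0.24
(NOT δ OR δ) OR (δ AND α) = max(a, b) on (0.69, 0.24) = 0.69

0.69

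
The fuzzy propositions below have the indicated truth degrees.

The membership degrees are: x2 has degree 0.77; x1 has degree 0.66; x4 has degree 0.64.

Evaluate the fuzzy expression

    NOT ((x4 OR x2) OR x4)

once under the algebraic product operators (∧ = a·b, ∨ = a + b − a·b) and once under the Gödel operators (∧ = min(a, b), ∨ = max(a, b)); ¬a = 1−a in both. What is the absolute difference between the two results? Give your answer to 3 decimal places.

0.200

Under algebraic product:
  x4 OR x2 = a + b − a·b on (0.6400, 0.7700) = 0.9172
  (x4 OR x2) OR x4 = a + b − a·b on (0.9172, 0.6400) = 0.9702
  NOT ((x4 OR x2) OR x4) = 1 − 0.9702 = 0.0298
  → value = 0.0298
Under Gödel:
  x4 OR x2 = max(a, b) on (0.64, 0.77) = 0.77
  (x4 OR x2) OR x4 = max(a, b) on (0.77, 0.64) = 0.77
  NOT ((x4 OR x2) OR x4) = 1 − 0.77 = 0.23
  → value = 0.2300
|0.0298 − 0.2300| = 0.200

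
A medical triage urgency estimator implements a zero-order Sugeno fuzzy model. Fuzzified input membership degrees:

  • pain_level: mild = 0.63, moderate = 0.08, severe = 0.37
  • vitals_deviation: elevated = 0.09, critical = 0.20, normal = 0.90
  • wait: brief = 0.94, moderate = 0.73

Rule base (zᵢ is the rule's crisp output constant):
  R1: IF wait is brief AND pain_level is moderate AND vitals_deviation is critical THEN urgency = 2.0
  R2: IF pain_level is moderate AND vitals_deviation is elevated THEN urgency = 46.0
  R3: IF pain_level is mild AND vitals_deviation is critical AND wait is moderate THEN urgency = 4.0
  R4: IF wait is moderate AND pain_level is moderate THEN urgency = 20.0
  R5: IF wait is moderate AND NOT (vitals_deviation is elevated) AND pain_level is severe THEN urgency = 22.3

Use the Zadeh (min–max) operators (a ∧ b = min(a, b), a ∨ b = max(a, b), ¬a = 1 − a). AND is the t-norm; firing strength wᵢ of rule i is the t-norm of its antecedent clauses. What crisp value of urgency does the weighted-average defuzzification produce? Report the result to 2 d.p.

R1 (z=2.0): brief=0.94, moderate=0.08, critical=0.20; AND[min(a, b)] → w = 0.08
R2 (z=46.0): moderate=0.08, elevated=0.09; AND[min(a, b)] → w = 0.08
R3 (z=4.0): mild=0.63, critical=0.20, moderate=0.73; AND[min(a, b)] → w = 0.20
R4 (z=20.0): moderate=0.73, moderate=0.08; AND[min(a, b)] → w = 0.08
R5 (z=22.3): moderate=0.73, ¬elevated=1−0.09=0.91, severe=0.37; AND[min(a, b)] → w = 0.37
Weighted average = (0.08·2.0 + 0.08·46.0 + 0.20·4.0 + 0.08·20.0 + 0.37·22.3) / (0.08 + 0.08 + 0.20 + 0.08 + 0.37)
  = 14.4910 / 0.8100 = 17.89

17.89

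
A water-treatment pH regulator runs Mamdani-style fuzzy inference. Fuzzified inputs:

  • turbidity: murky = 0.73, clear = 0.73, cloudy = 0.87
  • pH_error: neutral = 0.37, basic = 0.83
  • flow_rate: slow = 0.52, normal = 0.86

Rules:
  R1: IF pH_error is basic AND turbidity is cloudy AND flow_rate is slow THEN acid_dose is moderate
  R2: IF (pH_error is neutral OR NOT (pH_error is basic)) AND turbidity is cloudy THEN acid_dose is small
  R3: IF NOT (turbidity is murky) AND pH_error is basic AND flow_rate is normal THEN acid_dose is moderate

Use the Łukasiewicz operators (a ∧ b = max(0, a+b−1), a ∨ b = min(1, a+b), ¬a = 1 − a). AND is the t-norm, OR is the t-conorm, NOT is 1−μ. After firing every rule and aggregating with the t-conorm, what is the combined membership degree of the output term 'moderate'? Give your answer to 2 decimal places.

0.22

R1: basic=0.83, cloudy=0.87, slow=0.52; AND[max(0, a+b−1)] → w = 0.22
R2: (neutral=0.37 OR ¬basic=1−0.83=0.17) = 0.54; AND[max(0, a+b−1)] with cloudy=0.87 → w = 0.41
R3: ¬murky=1−0.73=0.27, basic=0.83, normal=0.86; AND[max(0, a+b−1)] → w = 0.00
Rules with consequent 'moderate': {R1, R3} → strengths 0.22, 0.00
Aggregate via t-conorm [min(1, a+b)]: 0.22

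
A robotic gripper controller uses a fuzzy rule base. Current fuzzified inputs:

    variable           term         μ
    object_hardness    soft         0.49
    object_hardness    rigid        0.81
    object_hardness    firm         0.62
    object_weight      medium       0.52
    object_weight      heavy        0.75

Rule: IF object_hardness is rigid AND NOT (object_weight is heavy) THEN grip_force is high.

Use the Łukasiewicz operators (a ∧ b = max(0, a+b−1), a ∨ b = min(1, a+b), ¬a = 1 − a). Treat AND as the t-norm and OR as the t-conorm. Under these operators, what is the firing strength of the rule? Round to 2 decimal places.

firing strength: rigid=0.81, ¬heavy=1−0.75=0.25; AND[max(0, a+b−1)] → w = 0.06

0.06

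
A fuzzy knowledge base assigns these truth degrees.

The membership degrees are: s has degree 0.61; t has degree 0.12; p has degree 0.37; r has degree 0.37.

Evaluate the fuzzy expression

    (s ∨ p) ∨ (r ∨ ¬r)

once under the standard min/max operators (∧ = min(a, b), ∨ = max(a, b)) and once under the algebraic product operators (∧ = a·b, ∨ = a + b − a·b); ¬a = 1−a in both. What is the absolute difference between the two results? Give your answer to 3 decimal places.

Under standard min/max:
  s ∨ p = max(a, b) on (0.61, 0.37) = 0.61
  ¬r = 1 − 0.37 = 0.63
  r ∨ ¬r = max(a, b) on (0.37, 0.63) = 0.63
  (s ∨ p) ∨ (r ∨ ¬r) = max(a, b) on (0.61, 0.63) = 0.63
  → value = 0.6300
Under algebraic product:
  s ∨ p = a + b − a·b on (0.6100, 0.3700) = 0.7543
  ¬r = 1 − 0.3700 = 0.6300
  r ∨ ¬r = a + b − a·b on (0.3700, 0.6300) = 0.7669
  (s ∨ p) ∨ (r ∨ ¬r) = a + b − a·b on (0.7543, 0.7669) = 0.9427
  → value = 0.9427
|0.6300 − 0.9427| = 0.313

0.313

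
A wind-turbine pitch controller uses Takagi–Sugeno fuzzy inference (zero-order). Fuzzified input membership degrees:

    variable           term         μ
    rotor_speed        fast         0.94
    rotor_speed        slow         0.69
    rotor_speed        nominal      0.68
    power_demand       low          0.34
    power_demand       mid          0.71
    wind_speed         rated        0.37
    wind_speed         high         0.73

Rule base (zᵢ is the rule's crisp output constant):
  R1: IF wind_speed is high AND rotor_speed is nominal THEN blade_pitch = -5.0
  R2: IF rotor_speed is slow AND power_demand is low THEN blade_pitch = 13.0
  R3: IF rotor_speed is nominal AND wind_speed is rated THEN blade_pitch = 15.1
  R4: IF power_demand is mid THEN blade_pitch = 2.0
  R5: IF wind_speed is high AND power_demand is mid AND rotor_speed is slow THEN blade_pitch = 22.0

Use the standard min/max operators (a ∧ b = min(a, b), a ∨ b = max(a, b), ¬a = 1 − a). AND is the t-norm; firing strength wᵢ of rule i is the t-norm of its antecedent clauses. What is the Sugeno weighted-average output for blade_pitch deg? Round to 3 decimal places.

8.318

R1 (z=-5.0): high=0.73, nominal=0.68; AND[min(a, b)] → w = 0.68
R2 (z=13.0): slow=0.69, low=0.34; AND[min(a, b)] → w = 0.34
R3 (z=15.1): nominal=0.68, rated=0.37; AND[min(a, b)] → w = 0.37
R4 (z=2.0): mid=0.71 → w = 0.71
R5 (z=22.0): high=0.73, mid=0.71, slow=0.69; AND[min(a, b)] → w = 0.69
Weighted average = (0.68·-5.0 + 0.34·13.0 + 0.37·15.1 + 0.71·2.0 + 0.69·22.0) / (0.68 + 0.34 + 0.37 + 0.71 + 0.69)
  = 23.2070 / 2.7900 = 8.318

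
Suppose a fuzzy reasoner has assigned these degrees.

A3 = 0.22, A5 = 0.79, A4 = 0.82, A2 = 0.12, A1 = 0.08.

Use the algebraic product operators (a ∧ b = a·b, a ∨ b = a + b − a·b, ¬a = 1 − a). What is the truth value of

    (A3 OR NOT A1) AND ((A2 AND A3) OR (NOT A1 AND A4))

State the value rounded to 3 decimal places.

0.713

NOT A1 = 1 − 0.0800 = 0.9200
A3 OR NOT A1 = a + b − a·b on (0.2200, 0.9200) = 0.9376
A2 AND A3 = a·b on (0.1200, 0.2200) = 0.0264
NOT A1 = 1 − 0.0800 = 0.9200
NOT A1 AND A4 = a·b on (0.9200, 0.8200) = 0.7544
(A2 AND A3) OR (NOT A1 AND A4) = a + b − a·b on (0.0264, 0.7544) = 0.7609
(A3 OR NOT A1) AND ((A2 AND A3) OR (NOT A1 AND A4)) = a·b on (0.9376, 0.7609) = 0.7134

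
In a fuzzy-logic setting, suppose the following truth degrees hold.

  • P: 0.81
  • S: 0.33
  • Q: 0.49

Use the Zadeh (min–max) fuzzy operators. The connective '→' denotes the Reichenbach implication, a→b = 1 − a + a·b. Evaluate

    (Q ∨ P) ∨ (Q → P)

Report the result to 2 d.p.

Q ∨ P = max(a, b) on (0.49, 0.81) = 0.81
Q → P  [Reichenbach: 1 − a + a·b] with a=0.49, b=0.81 → 0.91
(Q ∨ P) ∨ (Q → P) = max(a, b) on (0.81, 0.91) = 0.91

0.91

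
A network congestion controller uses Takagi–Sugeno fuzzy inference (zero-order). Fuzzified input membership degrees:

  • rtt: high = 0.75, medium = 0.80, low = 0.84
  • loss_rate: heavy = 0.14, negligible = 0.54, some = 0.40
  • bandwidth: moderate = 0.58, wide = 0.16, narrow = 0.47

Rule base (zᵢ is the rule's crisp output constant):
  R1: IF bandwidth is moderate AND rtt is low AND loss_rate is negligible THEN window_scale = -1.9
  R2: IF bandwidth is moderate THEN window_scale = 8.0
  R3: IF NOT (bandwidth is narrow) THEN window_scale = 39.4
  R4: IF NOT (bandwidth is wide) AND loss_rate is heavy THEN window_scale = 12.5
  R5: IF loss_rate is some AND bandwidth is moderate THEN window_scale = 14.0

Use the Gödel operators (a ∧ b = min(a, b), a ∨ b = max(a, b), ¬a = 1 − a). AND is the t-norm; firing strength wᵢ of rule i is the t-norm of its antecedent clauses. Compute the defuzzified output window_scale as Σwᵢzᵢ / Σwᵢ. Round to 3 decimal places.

14.542

R1 (z=-1.9): moderate=0.58, low=0.84, negligible=0.54; AND[min(a, b)] → w = 0.54
R2 (z=8.0): moderate=0.58 → w = 0.58
R3 (z=39.4): ¬narrow=1−0.47=0.53 → w = 0.53
R4 (z=12.5): ¬wide=1−0.16=0.84, heavy=0.14; AND[min(a, b)] → w = 0.14
R5 (z=14.0): some=0.40, moderate=0.58; AND[min(a, b)] → w = 0.40
Weighted average = (0.54·-1.9 + 0.58·8.0 + 0.53·39.4 + 0.14·12.5 + 0.40·14.0) / (0.54 + 0.58 + 0.53 + 0.14 + 0.40)
  = 31.8460 / 2.1900 = 14.542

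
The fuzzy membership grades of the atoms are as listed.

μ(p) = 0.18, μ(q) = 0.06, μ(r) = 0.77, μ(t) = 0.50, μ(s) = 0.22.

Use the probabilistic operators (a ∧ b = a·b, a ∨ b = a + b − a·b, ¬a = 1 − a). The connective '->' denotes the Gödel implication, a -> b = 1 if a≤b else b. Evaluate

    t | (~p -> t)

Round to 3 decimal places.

~p = 1 − 0.1800 = 0.8200
~p -> t  [Gödel: 1 if a≤b else b] with a=0.8200, b=0.5000 → 0.5000
t | (~p -> t) = a + b − a·b on (0.5000, 0.5000) = 0.7500

0.750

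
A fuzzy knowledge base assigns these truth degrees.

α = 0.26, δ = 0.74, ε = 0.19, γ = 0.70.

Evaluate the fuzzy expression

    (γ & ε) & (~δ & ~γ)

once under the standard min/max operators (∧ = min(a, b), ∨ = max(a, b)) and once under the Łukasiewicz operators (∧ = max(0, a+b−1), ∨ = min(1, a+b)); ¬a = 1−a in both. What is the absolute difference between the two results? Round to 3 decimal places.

Under standard min/max:
  γ & ε = min(a, b) on (0.70, 0.19) = 0.19
  ~δ = 1 − 0.74 = 0.26
  ~γ = 1 − 0.70 = 0.30
  ~δ & ~γ = min(a, b) on (0.26, 0.30) = 0.26
  (γ & ε) & (~δ & ~γ) = min(a, b) on (0.19, 0.26) = 0.19
  → value = 0.1900
Under Łukasiewicz:
  γ & ε = max(0, a+b−1) on (0.70, 0.19) = 0.00
  ~δ = 1 − 0.74 = 0.26
  ~γ = 1 − 0.70 = 0.30
  ~δ & ~γ = max(0, a+b−1) on (0.26, 0.30) = 0.00
  (γ & ε) & (~δ & ~γ) = max(0, a+b−1) on (0.00, 0.00) = 0.00
  → value = 0.0000
|0.1900 − 0.0000| = 0.190

0.190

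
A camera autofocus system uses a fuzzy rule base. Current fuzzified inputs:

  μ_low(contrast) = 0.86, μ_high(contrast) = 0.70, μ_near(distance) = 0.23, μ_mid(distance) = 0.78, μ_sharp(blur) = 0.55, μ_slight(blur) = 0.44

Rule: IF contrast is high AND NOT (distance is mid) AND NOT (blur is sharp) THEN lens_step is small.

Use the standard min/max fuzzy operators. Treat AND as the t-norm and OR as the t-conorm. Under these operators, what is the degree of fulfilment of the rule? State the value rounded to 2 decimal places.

0.22

firing strength: high=0.70, ¬mid=1−0.78=0.22, ¬sharp=1−0.55=0.45; AND[min(a, b)] → w = 0.22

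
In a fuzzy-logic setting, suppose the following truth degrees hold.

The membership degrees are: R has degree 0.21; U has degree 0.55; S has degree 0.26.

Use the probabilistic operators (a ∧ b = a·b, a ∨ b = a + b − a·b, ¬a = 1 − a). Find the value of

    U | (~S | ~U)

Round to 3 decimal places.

0.936

~S = 1 − 0.2600 = 0.7400
~U = 1 − 0.5500 = 0.4500
~S | ~U = a + b − a·b on (0.7400, 0.4500) = 0.8570
U | (~S | ~U) = a + b − a·b on (0.5500, 0.8570) = 0.9356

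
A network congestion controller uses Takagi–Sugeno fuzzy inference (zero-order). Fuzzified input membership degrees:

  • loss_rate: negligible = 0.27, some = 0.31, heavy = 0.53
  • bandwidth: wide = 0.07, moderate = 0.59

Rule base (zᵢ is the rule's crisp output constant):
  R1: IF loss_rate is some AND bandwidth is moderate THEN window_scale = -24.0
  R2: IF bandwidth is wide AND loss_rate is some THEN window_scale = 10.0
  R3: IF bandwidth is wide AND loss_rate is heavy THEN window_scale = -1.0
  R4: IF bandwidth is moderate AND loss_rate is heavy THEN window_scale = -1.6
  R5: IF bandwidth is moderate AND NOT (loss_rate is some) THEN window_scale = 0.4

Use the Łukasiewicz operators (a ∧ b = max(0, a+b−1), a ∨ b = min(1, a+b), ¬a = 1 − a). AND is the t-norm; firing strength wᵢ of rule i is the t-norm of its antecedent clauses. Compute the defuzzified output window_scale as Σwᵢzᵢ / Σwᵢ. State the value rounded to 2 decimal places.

R1 (z=-24.0): some=0.31, moderate=0.59; AND[max(0, a+b−1)] → w = 0.00
R2 (z=10.0): wide=0.07, some=0.31; AND[max(0, a+b−1)] → w = 0.00
R3 (z=-1.0): wide=0.07, heavy=0.53; AND[max(0, a+b−1)] → w = 0.00
R4 (z=-1.6): moderate=0.59, heavy=0.53; AND[max(0, a+b−1)] → w = 0.12
R5 (z=0.4): moderate=0.59, ¬some=1−0.31=0.69; AND[max(0, a+b−1)] → w = 0.28
Weighted average = (0.00·-24.0 + 0.00·10.0 + 0.00·-1.0 + 0.12·-1.6 + 0.28·0.4) / (0.00 + 0.00 + 0.00 + 0.12 + 0.28)
  = -0.0800 / 0.4000 = -0.20

-0.20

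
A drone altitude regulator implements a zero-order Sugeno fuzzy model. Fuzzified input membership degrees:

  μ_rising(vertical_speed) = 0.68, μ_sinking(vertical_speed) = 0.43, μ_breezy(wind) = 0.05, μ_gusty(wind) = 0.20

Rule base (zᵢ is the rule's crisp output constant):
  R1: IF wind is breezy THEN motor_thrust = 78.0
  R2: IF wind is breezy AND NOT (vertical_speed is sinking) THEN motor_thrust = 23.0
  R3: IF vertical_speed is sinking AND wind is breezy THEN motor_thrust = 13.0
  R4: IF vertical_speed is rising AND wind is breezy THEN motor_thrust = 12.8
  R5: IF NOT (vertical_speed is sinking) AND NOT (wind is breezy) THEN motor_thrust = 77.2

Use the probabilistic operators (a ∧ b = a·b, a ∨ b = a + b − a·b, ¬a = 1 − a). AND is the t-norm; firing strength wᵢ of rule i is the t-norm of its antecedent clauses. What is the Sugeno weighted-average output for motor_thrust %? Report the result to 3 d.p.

R1 (z=78.0): breezy=0.05 → w = 0.0500
R2 (z=23.0): breezy=0.05, ¬sinking=1−0.43=0.57; AND[a·b] → w = 0.0285
R3 (z=13.0): sinking=0.43, breezy=0.05; AND[a·b] → w = 0.0215
R4 (z=12.8): rising=0.68, breezy=0.05; AND[a·b] → w = 0.0340
R5 (z=77.2): ¬sinking=1−0.43=0.57, ¬breezy=1−0.05=0.95; AND[a·b] → w = 0.5415
Weighted average = (0.0500·78.0 + 0.0285·23.0 + 0.0215·13.0 + 0.0340·12.8 + 0.5415·77.2) / (0.0500 + 0.0285 + 0.0215 + 0.0340 + 0.5415)
  = 47.0740 / 0.6755 = 69.688

69.688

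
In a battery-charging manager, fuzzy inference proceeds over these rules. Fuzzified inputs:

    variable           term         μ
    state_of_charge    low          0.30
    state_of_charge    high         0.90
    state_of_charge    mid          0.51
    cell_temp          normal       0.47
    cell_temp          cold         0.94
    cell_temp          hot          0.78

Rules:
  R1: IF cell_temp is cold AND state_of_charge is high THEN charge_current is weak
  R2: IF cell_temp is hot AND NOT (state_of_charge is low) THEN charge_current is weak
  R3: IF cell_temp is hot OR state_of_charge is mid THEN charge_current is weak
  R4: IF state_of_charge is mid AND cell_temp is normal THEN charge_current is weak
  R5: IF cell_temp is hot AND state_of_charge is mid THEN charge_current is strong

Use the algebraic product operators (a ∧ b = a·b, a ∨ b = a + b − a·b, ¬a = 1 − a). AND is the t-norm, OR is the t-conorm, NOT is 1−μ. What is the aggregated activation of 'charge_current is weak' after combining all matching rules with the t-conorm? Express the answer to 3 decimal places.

0.994

R1: cold=0.94, high=0.90; AND[a·b] → w = 0.8460
R2: hot=0.78, ¬low=1−0.30=0.70; AND[a·b] → w = 0.5460
R3: hot=0.78, mid=0.51; OR[a + b − a·b] → w = 0.8922
R4: mid=0.51, normal=0.47; AND[a·b] → w = 0.2397
R5: hot=0.78, mid=0.51; AND[a·b] → w = 0.3978
Rules with consequent 'weak': {R1, R2, R3, R4} → strengths 0.8460, 0.5460, 0.8922, 0.2397
Aggregate via t-conorm [a + b − a·b]: 0.9943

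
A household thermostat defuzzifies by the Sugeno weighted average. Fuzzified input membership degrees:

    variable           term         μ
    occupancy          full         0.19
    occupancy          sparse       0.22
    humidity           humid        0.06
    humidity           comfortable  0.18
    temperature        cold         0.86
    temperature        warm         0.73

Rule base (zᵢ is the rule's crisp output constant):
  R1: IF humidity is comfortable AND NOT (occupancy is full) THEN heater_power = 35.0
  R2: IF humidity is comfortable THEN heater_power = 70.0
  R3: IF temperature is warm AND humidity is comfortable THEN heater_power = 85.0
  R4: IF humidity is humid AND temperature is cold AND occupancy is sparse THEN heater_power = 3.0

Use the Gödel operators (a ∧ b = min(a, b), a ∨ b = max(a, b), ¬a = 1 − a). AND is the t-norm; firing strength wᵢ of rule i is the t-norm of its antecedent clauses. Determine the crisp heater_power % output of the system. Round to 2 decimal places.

R1 (z=35.0): comfortable=0.18, ¬full=1−0.19=0.81; AND[min(a, b)] → w = 0.18
R2 (z=70.0): comfortable=0.18 → w = 0.18
R3 (z=85.0): warm=0.73, comfortable=0.18; AND[min(a, b)] → w = 0.18
R4 (z=3.0): humid=0.06, cold=0.86, sparse=0.22; AND[min(a, b)] → w = 0.06
Weighted average = (0.18·35.0 + 0.18·70.0 + 0.18·85.0 + 0.06·3.0) / (0.18 + 0.18 + 0.18 + 0.06)
  = 34.3800 / 0.6000 = 57.30

57.30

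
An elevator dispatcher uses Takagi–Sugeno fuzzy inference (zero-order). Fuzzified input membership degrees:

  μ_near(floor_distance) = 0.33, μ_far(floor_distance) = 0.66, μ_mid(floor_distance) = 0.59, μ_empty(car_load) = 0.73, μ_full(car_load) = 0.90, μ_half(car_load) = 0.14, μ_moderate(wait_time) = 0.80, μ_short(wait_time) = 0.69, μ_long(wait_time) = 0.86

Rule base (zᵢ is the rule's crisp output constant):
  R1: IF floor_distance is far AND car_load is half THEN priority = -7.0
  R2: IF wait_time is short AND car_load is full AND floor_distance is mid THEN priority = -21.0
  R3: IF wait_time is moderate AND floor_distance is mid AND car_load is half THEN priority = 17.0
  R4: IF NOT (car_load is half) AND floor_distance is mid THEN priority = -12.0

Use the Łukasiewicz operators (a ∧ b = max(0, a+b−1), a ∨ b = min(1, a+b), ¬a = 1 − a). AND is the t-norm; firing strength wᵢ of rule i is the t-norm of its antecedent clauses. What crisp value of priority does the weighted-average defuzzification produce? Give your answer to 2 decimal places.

R1 (z=-7.0): far=0.66, half=0.14; AND[max(0, a+b−1)] → w = 0.00
R2 (z=-21.0): short=0.69, full=0.90, mid=0.59; AND[max(0, a+b−1)] → w = 0.18
R3 (z=17.0): moderate=0.80, mid=0.59, half=0.14; AND[max(0, a+b−1)] → w = 0.00
R4 (z=-12.0): ¬half=1−0.14=0.86, mid=0.59; AND[max(0, a+b−1)] → w = 0.45
Weighted average = (0.00·-7.0 + 0.18·-21.0 + 0.00·17.0 + 0.45·-12.0) / (0.00 + 0.18 + 0.00 + 0.45)
  = -9.1800 / 0.6300 = -14.57

-14.57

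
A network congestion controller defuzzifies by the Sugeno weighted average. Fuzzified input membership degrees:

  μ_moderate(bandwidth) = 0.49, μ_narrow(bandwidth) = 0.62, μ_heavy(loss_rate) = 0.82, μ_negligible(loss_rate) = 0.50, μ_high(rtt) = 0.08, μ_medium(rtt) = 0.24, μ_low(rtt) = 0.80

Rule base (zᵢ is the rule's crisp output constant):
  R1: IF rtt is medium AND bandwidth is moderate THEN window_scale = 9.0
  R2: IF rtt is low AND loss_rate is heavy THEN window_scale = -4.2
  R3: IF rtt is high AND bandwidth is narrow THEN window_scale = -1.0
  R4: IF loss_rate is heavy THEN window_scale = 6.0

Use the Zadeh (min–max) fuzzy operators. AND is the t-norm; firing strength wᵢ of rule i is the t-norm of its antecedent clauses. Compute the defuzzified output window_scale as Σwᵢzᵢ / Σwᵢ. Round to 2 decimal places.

1.88

R1 (z=9.0): medium=0.24, moderate=0.49; AND[min(a, b)] → w = 0.24
R2 (z=-4.2): low=0.80, heavy=0.82; AND[min(a, b)] → w = 0.80
R3 (z=-1.0): high=0.08, narrow=0.62; AND[min(a, b)] → w = 0.08
R4 (z=6.0): heavy=0.82 → w = 0.82
Weighted average = (0.24·9.0 + 0.80·-4.2 + 0.08·-1.0 + 0.82·6.0) / (0.24 + 0.80 + 0.08 + 0.82)
  = 3.6400 / 1.9400 = 1.88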